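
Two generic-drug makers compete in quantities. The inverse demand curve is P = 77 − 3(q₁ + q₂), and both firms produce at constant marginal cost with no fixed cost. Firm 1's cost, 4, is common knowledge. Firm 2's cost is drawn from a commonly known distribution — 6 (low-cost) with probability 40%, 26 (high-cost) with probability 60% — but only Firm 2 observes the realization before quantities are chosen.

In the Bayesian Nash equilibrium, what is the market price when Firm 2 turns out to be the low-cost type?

27

Firm 2 with cost c maximizes (77 − 3(q₁+q₂) − c)·q₂, giving q₂(c) = (77 − c − 3q₁)/6.
E[c₂] = 0.4·6 + 0.6·26 = 18
Firm 1's FOC against E[q₂] yields q₁ = (77 − 2·4 + E[c₂])/9 = (77 − 8 + 18)/9 = 9.66667.
q₂(low-cost) = 7, so P = 77 − 3·(9.66667 + 7) = 27.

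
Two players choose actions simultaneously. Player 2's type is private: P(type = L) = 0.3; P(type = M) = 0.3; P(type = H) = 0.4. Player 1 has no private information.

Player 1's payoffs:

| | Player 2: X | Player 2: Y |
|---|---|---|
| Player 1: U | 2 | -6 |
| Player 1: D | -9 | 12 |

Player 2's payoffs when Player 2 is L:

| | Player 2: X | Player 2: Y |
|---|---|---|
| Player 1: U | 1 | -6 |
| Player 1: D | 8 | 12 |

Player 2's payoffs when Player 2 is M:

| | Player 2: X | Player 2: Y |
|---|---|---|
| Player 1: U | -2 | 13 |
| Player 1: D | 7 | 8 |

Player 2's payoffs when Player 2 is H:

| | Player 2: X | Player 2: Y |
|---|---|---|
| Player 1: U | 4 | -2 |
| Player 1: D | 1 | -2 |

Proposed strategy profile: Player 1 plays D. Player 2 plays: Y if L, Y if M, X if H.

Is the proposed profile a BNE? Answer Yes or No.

Yes

Player 1 plays D: E[D] = 0.3·(12) + 0.3·(12) + 0.4·(-9) = 3.6; E[U] = -2.8. Best-responding. ✓
Player 2 (type L), facing D: X gives 8, Y gives 12. Proposed Y is best. ✓
Player 2 (type M), facing D: X gives 7, Y gives 8. Proposed Y is best. ✓
Player 2 (type H), facing D: X gives 1, Y gives -2. Proposed X is best. ✓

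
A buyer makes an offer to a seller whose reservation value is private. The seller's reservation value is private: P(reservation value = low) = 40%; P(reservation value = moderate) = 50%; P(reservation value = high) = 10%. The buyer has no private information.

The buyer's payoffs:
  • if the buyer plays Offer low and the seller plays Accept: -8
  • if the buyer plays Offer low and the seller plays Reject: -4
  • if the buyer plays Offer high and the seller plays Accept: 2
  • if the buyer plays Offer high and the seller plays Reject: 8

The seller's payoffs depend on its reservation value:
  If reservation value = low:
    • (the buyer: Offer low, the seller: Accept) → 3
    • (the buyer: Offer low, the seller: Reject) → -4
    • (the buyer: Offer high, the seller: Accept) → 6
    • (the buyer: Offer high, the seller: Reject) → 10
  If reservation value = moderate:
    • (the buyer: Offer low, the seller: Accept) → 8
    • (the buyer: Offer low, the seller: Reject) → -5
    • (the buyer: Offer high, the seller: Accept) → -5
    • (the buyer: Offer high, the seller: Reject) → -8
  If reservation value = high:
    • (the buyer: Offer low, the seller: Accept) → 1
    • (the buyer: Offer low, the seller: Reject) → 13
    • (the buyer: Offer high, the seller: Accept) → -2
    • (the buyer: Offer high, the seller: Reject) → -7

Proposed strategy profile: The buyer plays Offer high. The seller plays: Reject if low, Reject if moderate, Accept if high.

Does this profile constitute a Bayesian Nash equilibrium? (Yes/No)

No

The buyer plays Offer high: E[Offer high] = 0.4·(8) + 0.5·(8) + 0.1·(2) = 7.4; E[Offer low] = -4.4. Best-responding. ✓
The seller (reservation value low), facing Offer high: Accept gives 6, Reject gives 10. Proposed Reject is best. ✓
The seller (reservation value moderate), facing Offer high: Accept gives -5, Reject gives -8. Proposed Reject is not best — profitable deviation exists. ✗
The seller (reservation value high), facing Offer high: Accept gives -2, Reject gives -7. Proposed Accept is best. ✓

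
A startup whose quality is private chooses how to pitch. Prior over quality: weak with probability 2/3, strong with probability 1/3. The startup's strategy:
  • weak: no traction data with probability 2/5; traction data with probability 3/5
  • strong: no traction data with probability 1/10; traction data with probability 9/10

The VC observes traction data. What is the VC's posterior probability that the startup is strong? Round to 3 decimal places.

0.429

P(traction data) = (2/3)·(3/5) + (1/3)·(9/10) = 7/10
P(strong | traction data) = ((1/3)·(9/10)) / (7/10) = (3/10) / (7/10) = 3/7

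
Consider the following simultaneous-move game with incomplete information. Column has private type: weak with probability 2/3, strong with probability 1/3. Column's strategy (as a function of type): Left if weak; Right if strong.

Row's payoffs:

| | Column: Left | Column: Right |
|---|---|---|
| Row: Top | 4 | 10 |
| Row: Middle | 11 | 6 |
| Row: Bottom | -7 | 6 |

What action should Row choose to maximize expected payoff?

Compute Row's expected payoff for each action, taking the expectation over Column's type.
E[Top] = 2/3·(4) + 1/3·(10) = 6
E[Middle] = 2/3·(11) + 1/3·(6) = 28/3
E[Bottom] = 2/3·(-7) + 1/3·(6) = -8/3
Best response: Middle (28/3 is the largest).

Middle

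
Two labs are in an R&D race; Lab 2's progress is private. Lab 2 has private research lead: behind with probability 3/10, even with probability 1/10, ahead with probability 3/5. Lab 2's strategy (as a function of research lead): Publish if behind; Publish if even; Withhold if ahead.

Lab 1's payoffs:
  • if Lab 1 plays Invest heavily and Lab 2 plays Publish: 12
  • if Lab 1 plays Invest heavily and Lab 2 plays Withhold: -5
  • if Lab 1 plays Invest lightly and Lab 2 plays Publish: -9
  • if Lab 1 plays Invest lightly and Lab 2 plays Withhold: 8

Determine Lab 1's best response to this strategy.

Compute Lab 1's expected payoff for each action, taking the expectation over Lab 2's type.
E[Invest heavily] = 3/10·(12) + 1/10·(12) + 3/5·(-5) = 9/5
E[Invest lightly] = 3/10·(-9) + 1/10·(-9) + 3/5·(8) = 6/5
Best response: Invest heavily (9/5 is the largest).

Invest heavily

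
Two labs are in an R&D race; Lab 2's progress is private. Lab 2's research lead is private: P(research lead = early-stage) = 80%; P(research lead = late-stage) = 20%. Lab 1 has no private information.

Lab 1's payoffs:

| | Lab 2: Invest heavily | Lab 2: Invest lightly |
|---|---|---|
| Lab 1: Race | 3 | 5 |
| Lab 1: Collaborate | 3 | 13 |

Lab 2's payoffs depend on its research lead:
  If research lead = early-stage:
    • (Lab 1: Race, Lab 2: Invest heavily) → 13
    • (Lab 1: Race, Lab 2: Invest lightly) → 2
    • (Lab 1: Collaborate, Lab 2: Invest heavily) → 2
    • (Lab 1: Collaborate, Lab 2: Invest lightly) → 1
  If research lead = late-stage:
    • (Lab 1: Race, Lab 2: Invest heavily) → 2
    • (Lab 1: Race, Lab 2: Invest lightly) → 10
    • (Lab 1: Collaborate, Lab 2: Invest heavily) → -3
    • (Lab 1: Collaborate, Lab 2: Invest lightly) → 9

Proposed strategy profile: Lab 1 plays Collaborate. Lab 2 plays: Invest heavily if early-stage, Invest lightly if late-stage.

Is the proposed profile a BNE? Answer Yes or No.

A profile is a BNE iff every type of every player is best-responding given beliefs about the other side.
Lab 1 plays Collaborate: E[Collaborate] = 0.8·(3) + 0.2·(13) = 5; E[Race] = 3.4. Best-responding. ✓
Lab 2 (research lead early-stage), facing Collaborate: Invest heavily gives 2, Invest lightly gives 1. Proposed Invest heavily is best. ✓
Lab 2 (research lead late-stage), facing Collaborate: Invest heavily gives -3, Invest lightly gives 9. Proposed Invest lightly is best. ✓

Yes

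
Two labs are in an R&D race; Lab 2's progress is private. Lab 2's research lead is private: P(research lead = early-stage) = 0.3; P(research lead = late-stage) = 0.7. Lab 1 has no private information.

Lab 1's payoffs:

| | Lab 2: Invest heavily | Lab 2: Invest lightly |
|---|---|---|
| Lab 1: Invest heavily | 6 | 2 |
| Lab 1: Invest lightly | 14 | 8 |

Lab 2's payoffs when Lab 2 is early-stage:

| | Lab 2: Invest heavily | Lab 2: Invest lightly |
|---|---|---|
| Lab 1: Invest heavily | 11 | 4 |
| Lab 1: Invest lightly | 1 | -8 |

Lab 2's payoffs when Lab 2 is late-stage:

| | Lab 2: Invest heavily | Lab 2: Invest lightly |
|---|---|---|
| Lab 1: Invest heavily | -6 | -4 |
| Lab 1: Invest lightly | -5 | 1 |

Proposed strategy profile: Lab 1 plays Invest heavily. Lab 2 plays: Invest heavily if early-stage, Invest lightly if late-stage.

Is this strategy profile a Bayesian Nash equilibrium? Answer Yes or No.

No

Lab 1 plays Invest heavily: E[Invest heavily] = 0.3·(6) + 0.7·(2) = 3.2; E[Invest lightly] = 9.8. Not best-responding. ✗
Lab 2 (research lead early-stage), facing Invest heavily: Invest heavily gives 11, Invest lightly gives 4. Proposed Invest heavily is best. ✓
Lab 2 (research lead late-stage), facing Invest heavily: Invest heavily gives -6, Invest lightly gives -4. Proposed Invest lightly is best. ✓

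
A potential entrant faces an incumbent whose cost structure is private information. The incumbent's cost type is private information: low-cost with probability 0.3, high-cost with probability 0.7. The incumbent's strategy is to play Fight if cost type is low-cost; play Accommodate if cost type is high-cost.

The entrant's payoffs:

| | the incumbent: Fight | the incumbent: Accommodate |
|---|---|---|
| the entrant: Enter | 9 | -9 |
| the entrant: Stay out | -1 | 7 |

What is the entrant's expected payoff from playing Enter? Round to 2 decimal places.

E[Enter] = 0.3·9 + 0.7·(-9) = 2.7 + (-6.3) = -3.6

-3.60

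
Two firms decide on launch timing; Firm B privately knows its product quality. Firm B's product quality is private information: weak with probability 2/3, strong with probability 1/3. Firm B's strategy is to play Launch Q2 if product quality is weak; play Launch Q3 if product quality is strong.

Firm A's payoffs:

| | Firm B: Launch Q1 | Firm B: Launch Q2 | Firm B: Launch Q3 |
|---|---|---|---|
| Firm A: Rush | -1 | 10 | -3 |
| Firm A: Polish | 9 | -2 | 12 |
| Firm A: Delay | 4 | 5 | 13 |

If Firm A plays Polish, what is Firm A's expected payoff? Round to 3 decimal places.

2.667

Take the expectation over Firm B's product quality, weighting each type's action by its prior probability.
E[Polish] = 2/3·(-2) + 1/3·12 = (-4/3) + 4 = 8/3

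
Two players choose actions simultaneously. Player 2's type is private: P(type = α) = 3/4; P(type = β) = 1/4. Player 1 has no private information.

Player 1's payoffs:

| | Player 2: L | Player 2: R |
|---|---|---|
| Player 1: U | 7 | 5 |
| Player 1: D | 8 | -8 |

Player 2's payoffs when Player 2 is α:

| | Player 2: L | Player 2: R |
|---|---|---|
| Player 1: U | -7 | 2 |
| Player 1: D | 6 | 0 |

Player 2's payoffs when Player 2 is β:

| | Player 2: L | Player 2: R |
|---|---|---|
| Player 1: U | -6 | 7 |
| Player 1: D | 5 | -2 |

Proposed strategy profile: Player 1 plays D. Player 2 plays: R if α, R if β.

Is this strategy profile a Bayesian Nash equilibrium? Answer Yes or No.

Player 1 plays D: E[D] = 3/4·(-8) + 1/4·(-8) = -8; E[U] = 5. Not best-responding. ✗
Player 2 (type α), facing D: L gives 6, R gives 0. Proposed R is not best — profitable deviation exists. ✗
Player 2 (type β), facing D: L gives 5, R gives -2. Proposed R is not best — profitable deviation exists. ✗

No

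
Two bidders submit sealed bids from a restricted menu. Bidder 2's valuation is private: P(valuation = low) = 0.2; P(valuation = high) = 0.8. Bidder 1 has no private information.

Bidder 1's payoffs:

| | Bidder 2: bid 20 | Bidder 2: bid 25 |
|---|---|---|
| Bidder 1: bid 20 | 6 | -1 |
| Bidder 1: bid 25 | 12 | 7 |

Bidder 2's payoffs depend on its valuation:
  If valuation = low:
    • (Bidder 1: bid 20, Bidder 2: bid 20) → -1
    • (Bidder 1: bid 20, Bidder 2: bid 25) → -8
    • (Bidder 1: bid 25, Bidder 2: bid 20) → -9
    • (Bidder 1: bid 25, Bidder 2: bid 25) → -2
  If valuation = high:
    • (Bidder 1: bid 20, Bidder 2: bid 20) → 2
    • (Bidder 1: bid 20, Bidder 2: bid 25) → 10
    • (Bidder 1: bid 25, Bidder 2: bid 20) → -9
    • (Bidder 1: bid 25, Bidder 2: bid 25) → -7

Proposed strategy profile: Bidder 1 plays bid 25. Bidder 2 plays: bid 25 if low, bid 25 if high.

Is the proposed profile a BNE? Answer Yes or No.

Bidder 1 plays bid 25: E[bid 25] = 0.2·(7) + 0.8·(7) = 7; E[bid 20] = -1. Best-responding. ✓
Bidder 2 (valuation low), facing bid 25: bid 20 gives -9, bid 25 gives -2. Proposed bid 25 is best. ✓
Bidder 2 (valuation high), facing bid 25: bid 20 gives -9, bid 25 gives -7. Proposed bid 25 is best. ✓

Yes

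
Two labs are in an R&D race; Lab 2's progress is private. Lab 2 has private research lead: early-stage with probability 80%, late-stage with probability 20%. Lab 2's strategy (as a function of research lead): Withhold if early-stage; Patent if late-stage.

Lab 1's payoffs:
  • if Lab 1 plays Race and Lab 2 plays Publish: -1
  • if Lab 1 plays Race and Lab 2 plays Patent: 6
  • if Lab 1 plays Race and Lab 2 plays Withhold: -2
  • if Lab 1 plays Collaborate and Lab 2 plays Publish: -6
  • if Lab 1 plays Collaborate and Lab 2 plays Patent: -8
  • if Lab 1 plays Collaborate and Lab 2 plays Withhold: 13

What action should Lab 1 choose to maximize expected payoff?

Collaborate

E[Race] = 0.8·(-2) + 0.2·(6) = -0.4
E[Collaborate] = 0.8·(13) + 0.2·(-8) = 8.8
Best response: Collaborate (8.8 is the largest).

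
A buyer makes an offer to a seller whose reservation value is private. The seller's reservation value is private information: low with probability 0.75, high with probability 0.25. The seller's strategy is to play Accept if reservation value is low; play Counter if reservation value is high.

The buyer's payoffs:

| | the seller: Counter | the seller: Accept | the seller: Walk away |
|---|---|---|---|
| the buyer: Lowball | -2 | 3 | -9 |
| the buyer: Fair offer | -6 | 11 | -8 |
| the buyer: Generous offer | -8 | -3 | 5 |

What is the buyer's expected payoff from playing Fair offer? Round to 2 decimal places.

E[Fair offer] = 0.75·11 + 0.25·(-6) = 8.25 + (-1.5) = 6.75

6.75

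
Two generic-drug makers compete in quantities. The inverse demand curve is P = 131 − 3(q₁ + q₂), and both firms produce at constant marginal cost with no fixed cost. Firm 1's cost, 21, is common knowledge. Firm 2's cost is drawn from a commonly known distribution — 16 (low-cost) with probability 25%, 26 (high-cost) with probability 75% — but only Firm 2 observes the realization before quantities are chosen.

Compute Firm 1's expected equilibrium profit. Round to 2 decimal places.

468.75

Firm 2 with cost c maximizes (131 − 3(q₁+q₂) − c)·q₂, giving q₂(c) = (131 − c − 3q₁)/6.
E[c₂] = 0.25·16 + 0.75·26 = 23.5
Firm 1's FOC against E[q₂] yields q₁ = (131 − 2·21 + E[c₂])/9 = (131 − 42 + 23.5)/9 = 12.5.
E[P] = 131 − 3·(q₁ + E[q₂]) = 58.5; Firm 1's expected profit = (E[P] − 21)·q₁ = (58.5 − 21)·12.5 = 468.75.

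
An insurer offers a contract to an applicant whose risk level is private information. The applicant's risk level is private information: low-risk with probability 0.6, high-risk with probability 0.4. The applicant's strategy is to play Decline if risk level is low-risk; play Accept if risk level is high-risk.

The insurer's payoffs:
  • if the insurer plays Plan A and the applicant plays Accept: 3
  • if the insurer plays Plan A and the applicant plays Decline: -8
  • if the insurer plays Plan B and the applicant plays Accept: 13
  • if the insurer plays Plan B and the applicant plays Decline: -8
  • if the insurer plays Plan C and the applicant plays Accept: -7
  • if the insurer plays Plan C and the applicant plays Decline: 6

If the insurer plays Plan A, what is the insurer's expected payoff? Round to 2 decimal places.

-3.60

Take the expectation over the applicant's risk level, weighting each type's action by its prior probability.
E[Plan A] = 0.6·(-8) + 0.4·3 = (-4.8) + 1.2 = -3.6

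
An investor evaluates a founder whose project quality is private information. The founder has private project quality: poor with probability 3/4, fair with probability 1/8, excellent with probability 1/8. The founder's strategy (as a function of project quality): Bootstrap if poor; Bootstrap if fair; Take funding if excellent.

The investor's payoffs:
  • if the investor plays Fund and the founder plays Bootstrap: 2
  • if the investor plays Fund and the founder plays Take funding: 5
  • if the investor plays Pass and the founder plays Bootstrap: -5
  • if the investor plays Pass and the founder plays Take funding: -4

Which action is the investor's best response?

E[Fund] = 3/4·(2) + 1/8·(2) + 1/8·(5) = 19/8
E[Pass] = 3/4·(-5) + 1/8·(-5) + 1/8·(-4) = -39/8
Best response: Fund (19/8 is the largest).

Fund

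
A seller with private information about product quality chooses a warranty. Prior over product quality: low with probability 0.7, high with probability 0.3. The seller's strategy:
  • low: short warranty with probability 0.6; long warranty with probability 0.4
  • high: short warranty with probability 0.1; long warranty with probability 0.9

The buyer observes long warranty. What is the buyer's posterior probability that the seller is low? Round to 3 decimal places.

P(long warranty) = 0.7·0.4 + 0.3·0.9 = 0.55
P(low | long warranty) = (0.7·0.4) / 0.55 = 0.28 / 0.55 = 0.509091

0.509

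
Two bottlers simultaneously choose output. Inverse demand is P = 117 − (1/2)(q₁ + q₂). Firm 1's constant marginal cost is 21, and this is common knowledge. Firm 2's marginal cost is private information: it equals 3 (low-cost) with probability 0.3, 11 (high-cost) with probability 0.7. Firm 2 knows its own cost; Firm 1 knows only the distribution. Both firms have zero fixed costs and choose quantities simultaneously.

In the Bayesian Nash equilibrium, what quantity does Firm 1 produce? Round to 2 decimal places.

Type-c best response for Firm 2: q₂(c) = (117 − c) − q₁/2.
Firm 1 maximizes expected profit; its first-order condition is 117 − q₁ − (1/2)E[q₂] − 21 = 0.
Substituting E[q₂] and solving: E[c₂] = 8.6, so q₁ = (117 − 2·21 + 8.6)/(3/2) = 55.7333.

55.73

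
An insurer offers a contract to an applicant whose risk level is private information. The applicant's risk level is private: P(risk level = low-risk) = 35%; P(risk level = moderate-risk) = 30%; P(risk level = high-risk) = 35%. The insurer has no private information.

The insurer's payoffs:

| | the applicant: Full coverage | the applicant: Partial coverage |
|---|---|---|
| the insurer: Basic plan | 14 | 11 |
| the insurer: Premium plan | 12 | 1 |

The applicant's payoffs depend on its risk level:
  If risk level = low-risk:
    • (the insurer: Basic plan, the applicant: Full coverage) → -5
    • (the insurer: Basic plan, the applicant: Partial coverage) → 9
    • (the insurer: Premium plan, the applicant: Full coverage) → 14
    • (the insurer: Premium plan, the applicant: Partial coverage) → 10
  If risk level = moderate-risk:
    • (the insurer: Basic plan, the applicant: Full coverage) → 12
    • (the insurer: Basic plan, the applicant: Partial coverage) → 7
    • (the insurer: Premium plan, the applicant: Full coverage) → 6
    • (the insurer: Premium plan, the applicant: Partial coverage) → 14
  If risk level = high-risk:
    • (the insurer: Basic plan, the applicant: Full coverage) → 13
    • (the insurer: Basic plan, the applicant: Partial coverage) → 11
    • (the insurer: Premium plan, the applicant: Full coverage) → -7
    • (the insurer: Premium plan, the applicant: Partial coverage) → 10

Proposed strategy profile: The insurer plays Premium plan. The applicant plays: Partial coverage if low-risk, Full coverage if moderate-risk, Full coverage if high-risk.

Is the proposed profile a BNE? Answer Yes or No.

No

The insurer plays Premium plan: E[Premium plan] = 0.35·(1) + 0.3·(12) + 0.35·(12) = 8.15; E[Basic plan] = 12.95. Not best-responding. ✗
The applicant (risk level low-risk), facing Premium plan: Full coverage gives 14, Partial coverage gives 10. Proposed Partial coverage is not best — profitable deviation exists. ✗
The applicant (risk level moderate-risk), facing Premium plan: Full coverage gives 6, Partial coverage gives 14. Proposed Full coverage is not best — profitable deviation exists. ✗
The applicant (risk level high-risk), facing Premium plan: Full coverage gives -7, Partial coverage gives 10. Proposed Full coverage is not best — profitable deviation exists. ✗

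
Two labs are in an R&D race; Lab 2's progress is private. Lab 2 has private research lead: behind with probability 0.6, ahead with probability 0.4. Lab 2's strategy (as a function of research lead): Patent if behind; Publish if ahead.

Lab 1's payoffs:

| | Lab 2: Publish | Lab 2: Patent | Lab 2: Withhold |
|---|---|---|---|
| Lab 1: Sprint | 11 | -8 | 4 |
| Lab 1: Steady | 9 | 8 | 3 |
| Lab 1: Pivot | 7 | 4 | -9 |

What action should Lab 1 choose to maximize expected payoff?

E[Sprint] = 0.6·(-8) + 0.4·(11) = -0.4
E[Steady] = 0.6·(8) + 0.4·(9) = 8.4
E[Pivot] = 0.6·(4) + 0.4·(7) = 5.2
Best response: Steady (8.4 is the largest).

Steady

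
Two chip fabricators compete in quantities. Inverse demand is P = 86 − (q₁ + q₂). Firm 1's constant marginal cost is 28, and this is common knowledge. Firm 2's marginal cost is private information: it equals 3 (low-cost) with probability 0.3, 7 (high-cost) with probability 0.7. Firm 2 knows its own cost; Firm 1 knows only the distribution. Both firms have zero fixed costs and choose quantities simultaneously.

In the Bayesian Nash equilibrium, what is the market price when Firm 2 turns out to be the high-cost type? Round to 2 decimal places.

40.53

Each type of Firm 2 best-responds to q₁; Firm 1 best-responds to the expected q₂ over Firm 2's types.
Firm 2 with cost c maximizes (86 − (q₁+q₂) − c)·q₂, giving q₂(c) = (86 − c − q₁)/2.
E[c₂] = 0.3·3 + 0.7·7 = 5.8
Firm 1's FOC against E[q₂] yields q₁ = (86 − 2·28 + E[c₂])/3 = (86 − 56 + 5.8)/3 = 11.9333.
q₂(high-cost) = 33.5333, so P = 86 − (11.9333 + 33.5333) = 40.5333.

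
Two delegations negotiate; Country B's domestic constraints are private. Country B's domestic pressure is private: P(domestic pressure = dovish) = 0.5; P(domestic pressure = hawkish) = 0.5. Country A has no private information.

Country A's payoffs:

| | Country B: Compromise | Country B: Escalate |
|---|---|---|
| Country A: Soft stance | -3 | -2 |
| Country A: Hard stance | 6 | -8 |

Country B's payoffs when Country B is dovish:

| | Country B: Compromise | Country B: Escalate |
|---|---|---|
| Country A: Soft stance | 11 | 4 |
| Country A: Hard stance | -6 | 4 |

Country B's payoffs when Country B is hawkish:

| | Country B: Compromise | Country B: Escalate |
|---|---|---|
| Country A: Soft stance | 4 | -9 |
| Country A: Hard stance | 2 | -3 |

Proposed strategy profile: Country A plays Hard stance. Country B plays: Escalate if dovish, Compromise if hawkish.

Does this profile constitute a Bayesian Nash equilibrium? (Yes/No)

Yes

A profile is a BNE iff every type of every player is best-responding given beliefs about the other side.
Country A plays Hard stance: E[Hard stance] = 0.5·(-8) + 0.5·(6) = -1; E[Soft stance] = -2.5. Best-responding. ✓
Country B (domestic pressure dovish), facing Hard stance: Compromise gives -6, Escalate gives 4. Proposed Escalate is best. ✓
Country B (domestic pressure hawkish), facing Hard stance: Compromise gives 2, Escalate gives -3. Proposed Compromise is best. ✓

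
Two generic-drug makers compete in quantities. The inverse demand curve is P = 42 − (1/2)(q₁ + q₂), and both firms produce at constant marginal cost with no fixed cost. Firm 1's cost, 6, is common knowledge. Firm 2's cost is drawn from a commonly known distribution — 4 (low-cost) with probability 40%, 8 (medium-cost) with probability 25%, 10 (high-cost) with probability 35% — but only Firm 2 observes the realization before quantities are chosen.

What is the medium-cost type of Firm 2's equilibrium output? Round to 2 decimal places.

Firm 2 with cost c maximizes (42 − (1/2)(q₁+q₂) − c)·q₂, giving q₂(c) = (42 − c − (1/2)q₁).
E[c₂] = 0.4·4 + 0.25·8 + 0.35·10 = 7.1
Firm 1's FOC against E[q₂] yields q₁ = (42 − 2·6 + E[c₂])/(3/2) = (42 − 12 + 7.1)/(3/2) = 24.7333.
q₂(medium-cost) = (42 − 8 − (1/2)·24.7333) = 21.6333.

21.63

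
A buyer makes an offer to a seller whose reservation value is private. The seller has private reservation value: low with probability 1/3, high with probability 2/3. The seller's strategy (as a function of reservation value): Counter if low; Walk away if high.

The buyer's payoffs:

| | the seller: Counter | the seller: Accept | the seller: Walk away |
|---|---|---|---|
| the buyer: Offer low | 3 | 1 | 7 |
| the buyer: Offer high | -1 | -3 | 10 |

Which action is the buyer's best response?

Compute the buyer's expected payoff for each action, taking the expectation over the seller's type.
E[Offer low] = 1/3·(3) + 2/3·(7) = 17/3
E[Offer high] = 1/3·(-1) + 2/3·(10) = 19/3
Best response: Offer high (19/3 is the largest).

Offer high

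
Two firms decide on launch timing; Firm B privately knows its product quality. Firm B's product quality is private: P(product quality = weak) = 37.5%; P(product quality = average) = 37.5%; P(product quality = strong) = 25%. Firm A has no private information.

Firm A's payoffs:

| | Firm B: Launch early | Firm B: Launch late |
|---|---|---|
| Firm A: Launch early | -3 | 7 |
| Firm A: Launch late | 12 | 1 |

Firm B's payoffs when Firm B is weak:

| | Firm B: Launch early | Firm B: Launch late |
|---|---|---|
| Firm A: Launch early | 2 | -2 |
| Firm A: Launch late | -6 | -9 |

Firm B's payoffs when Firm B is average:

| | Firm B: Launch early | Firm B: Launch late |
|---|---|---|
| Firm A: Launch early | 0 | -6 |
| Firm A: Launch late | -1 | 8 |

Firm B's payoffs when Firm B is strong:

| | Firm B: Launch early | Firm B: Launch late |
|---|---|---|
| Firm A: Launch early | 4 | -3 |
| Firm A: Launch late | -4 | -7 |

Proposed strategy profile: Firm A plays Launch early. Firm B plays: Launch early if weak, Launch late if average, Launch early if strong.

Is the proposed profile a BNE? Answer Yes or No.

A profile is a BNE iff every type of every player is best-responding given beliefs about the other side.
Firm A plays Launch early: E[Launch early] = 0.375·(-3) + 0.375·(7) + 0.25·(-3) = 0.75; E[Launch late] = 7.875. Not best-responding. ✗
Firm B (product quality weak), facing Launch early: Launch early gives 2, Launch late gives -2. Proposed Launch early is best. ✓
Firm B (product quality average), facing Launch early: Launch early gives 0, Launch late gives -6. Proposed Launch late is not best — profitable deviation exists. ✗
Firm B (product quality strong), facing Launch early: Launch early gives 4, Launch late gives -3. Proposed Launch early is best. ✓

No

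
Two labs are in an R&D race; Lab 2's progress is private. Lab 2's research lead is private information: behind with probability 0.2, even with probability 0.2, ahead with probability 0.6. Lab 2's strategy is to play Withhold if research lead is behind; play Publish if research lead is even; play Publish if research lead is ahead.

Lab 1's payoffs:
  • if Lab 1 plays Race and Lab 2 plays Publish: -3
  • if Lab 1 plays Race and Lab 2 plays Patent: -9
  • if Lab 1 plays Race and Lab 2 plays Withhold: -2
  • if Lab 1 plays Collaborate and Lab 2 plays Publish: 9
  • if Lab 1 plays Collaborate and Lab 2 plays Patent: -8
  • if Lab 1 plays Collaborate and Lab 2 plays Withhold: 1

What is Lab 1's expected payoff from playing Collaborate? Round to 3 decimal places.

E[Collaborate] = 0.2·1 + 0.2·9 + 0.6·9 = 0.2 + 1.8 + 5.4 = 7.4

7.400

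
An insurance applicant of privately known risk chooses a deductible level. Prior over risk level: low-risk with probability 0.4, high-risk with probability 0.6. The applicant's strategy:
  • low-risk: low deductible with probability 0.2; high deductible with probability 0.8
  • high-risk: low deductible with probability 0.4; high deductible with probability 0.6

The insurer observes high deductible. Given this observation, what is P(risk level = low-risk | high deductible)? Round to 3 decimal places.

0.471

P(high deductible) = 0.4·0.8 + 0.6·0.6 = 0.68
P(low-risk | high deductible) = (0.4·0.8) / 0.68 = 0.32 / 0.68 = 0.470588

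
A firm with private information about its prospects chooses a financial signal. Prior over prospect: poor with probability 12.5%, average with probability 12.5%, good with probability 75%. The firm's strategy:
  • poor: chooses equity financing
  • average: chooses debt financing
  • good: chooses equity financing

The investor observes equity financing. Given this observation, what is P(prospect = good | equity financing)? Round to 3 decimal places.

0.857

P(equity financing) = 0.125·1 + 0.125·0 + 0.75·1 = 0.875
P(good | equity financing) = (0.75·1) / 0.875 = 0.75 / 0.875 = 0.857143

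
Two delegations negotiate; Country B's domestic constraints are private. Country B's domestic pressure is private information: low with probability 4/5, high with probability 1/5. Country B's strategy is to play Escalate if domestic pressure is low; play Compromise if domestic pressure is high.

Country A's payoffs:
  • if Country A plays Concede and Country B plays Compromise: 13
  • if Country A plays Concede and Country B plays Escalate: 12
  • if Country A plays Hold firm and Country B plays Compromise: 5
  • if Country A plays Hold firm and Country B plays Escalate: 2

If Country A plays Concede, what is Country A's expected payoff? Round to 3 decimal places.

E[Concede] = 4/5·12 + 1/5·13 = 48/5 + 13/5 = 61/5

12.200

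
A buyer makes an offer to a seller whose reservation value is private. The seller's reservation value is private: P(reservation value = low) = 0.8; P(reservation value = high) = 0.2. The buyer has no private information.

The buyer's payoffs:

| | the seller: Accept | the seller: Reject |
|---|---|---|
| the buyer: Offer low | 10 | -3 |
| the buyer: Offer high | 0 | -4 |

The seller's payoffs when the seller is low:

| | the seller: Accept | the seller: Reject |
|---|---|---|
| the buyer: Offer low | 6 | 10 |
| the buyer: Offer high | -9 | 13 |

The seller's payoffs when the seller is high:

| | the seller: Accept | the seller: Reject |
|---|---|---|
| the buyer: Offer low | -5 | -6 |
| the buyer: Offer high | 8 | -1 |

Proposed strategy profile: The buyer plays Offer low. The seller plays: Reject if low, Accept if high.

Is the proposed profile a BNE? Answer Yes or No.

Yes

The buyer plays Offer low: E[Offer low] = 0.8·(-3) + 0.2·(10) = -0.4; E[Offer high] = -3.2. Best-responding. ✓
The seller (reservation value low), facing Offer low: Accept gives 6, Reject gives 10. Proposed Reject is best. ✓
The seller (reservation value high), facing Offer low: Accept gives -5, Reject gives -6. Proposed Accept is best. ✓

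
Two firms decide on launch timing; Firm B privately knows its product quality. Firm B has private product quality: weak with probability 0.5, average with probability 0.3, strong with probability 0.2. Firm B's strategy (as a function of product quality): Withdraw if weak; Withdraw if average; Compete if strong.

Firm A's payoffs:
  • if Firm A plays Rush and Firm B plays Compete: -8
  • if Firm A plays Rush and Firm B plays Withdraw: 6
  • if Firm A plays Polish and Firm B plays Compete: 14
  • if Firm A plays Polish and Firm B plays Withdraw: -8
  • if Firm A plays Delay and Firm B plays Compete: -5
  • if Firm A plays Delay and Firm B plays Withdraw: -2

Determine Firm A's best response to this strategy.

Rush

E[Rush] = 0.5·(6) + 0.3·(6) + 0.2·(-8) = 3.2
E[Polish] = 0.5·(-8) + 0.3·(-8) + 0.2·(14) = -3.6
E[Delay] = 0.5·(-2) + 0.3·(-2) + 0.2·(-5) = -2.6
Best response: Rush (3.2 is the largest).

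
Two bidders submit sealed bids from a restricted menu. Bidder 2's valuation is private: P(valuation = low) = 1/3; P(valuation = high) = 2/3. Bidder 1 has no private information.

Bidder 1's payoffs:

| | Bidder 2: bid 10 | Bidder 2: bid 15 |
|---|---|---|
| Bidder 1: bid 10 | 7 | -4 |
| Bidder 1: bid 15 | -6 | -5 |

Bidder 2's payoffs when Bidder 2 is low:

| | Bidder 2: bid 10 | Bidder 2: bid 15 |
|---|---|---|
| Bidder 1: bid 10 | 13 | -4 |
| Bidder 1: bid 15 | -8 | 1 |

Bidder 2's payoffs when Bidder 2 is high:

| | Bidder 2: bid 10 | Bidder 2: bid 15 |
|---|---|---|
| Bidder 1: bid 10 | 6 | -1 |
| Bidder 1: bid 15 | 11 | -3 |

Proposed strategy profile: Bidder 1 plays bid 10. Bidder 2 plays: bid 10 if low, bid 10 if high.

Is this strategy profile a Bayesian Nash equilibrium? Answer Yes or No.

Yes

A profile is a BNE iff every type of every player is best-responding given beliefs about the other side.
Bidder 1 plays bid 10: E[bid 10] = 1/3·(7) + 2/3·(7) = 7; E[bid 15] = -6. Best-responding. ✓
Bidder 2 (valuation low), facing bid 10: bid 10 gives 13, bid 15 gives -4. Proposed bid 10 is best. ✓
Bidder 2 (valuation high), facing bid 10: bid 10 gives 6, bid 15 gives -1. Proposed bid 10 is best. ✓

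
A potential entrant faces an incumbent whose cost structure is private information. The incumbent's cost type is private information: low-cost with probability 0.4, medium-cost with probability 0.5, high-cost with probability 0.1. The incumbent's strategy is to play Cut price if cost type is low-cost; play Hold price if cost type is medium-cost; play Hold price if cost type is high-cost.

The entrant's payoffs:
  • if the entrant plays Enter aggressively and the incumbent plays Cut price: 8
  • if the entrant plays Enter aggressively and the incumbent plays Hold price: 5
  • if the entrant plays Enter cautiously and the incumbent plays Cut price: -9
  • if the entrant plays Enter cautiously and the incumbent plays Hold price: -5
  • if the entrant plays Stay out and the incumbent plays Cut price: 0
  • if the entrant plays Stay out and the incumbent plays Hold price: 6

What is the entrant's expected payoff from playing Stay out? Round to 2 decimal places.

Take the expectation over the incumbent's cost type, weighting each type's action by its prior probability.
E[Stay out] = 0.4·0 + 0.5·6 + 0.1·6 = 0 + 3 + 0.6 = 3.6

3.60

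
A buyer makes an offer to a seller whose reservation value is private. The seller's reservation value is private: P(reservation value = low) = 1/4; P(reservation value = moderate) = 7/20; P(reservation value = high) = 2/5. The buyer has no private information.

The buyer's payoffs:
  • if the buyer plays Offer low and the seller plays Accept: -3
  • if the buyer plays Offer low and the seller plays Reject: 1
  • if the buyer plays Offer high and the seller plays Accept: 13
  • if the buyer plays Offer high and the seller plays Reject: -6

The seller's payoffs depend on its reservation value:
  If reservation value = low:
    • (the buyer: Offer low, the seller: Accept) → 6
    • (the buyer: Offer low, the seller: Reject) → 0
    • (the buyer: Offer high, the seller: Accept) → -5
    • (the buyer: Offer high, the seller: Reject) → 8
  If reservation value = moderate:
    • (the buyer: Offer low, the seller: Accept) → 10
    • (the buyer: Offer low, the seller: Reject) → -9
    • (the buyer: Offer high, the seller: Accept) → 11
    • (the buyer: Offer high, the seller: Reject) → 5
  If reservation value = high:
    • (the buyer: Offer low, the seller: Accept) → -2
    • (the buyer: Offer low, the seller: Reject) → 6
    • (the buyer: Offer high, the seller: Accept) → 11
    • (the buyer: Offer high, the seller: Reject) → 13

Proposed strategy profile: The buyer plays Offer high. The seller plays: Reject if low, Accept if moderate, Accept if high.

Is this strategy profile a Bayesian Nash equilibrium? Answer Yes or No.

No

A profile is a BNE iff every type of every player is best-responding given beliefs about the other side.
The buyer plays Offer high: E[Offer high] = 1/4·(-6) + 7/20·(13) + 2/5·(13) = 33/4; E[Offer low] = -2. Best-responding. ✓
The seller (reservation value low), facing Offer high: Accept gives -5, Reject gives 8. Proposed Reject is best. ✓
The seller (reservation value moderate), facing Offer high: Accept gives 11, Reject gives 5. Proposed Accept is best. ✓
The seller (reservation value high), facing Offer high: Accept gives 11, Reject gives 13. Proposed Accept is not best — profitable deviation exists. ✗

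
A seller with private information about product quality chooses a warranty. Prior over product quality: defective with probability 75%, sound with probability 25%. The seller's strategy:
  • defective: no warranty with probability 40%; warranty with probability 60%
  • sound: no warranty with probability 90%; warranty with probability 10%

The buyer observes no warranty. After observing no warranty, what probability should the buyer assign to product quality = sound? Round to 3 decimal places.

Apply Bayes' rule using the sender's strategy as the likelihood.
P(no warranty) = 0.75·0.4 + 0.25·0.9 = 0.525
P(sound | no warranty) = (0.25·0.9) / 0.525 = 0.225 / 0.525 = 0.428571

0.429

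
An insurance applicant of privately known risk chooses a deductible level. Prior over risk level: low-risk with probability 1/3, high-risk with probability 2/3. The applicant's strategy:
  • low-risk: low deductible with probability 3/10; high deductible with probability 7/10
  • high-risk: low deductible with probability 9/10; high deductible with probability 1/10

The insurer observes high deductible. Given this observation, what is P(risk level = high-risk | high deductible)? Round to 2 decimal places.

0.22

Apply Bayes' rule using the sender's strategy as the likelihood.
P(high deductible) = (1/3)·(7/10) + (2/3)·(1/10) = 3/10
P(high-risk | high deductible) = ((2/3)·(1/10)) / (3/10) = (1/15) / (3/10) = 2/9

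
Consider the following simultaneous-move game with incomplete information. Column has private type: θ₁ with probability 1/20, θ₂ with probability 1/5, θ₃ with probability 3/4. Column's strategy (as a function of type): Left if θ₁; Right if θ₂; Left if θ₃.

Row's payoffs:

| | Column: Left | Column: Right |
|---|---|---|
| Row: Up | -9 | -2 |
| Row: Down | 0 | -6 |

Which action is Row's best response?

E[Up] = 1/20·(-9) + 1/5·(-2) + 3/4·(-9) = -38/5
E[Down] = 1/20·(0) + 1/5·(-6) + 3/4·(0) = -6/5
Best response: Down (-6/5 is the largest).

Down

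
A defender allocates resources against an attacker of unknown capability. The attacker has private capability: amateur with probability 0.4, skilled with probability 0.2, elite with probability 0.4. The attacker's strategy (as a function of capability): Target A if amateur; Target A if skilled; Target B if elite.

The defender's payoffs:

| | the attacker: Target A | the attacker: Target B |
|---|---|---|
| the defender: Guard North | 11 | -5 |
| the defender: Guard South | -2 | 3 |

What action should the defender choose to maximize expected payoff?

Guard North

E[Guard North] = 0.4·(11) + 0.2·(11) + 0.4·(-5) = 4.6
E[Guard South] = 0.4·(-2) + 0.2·(-2) + 0.4·(3) = 0
Best response: Guard North (4.6 is the largest).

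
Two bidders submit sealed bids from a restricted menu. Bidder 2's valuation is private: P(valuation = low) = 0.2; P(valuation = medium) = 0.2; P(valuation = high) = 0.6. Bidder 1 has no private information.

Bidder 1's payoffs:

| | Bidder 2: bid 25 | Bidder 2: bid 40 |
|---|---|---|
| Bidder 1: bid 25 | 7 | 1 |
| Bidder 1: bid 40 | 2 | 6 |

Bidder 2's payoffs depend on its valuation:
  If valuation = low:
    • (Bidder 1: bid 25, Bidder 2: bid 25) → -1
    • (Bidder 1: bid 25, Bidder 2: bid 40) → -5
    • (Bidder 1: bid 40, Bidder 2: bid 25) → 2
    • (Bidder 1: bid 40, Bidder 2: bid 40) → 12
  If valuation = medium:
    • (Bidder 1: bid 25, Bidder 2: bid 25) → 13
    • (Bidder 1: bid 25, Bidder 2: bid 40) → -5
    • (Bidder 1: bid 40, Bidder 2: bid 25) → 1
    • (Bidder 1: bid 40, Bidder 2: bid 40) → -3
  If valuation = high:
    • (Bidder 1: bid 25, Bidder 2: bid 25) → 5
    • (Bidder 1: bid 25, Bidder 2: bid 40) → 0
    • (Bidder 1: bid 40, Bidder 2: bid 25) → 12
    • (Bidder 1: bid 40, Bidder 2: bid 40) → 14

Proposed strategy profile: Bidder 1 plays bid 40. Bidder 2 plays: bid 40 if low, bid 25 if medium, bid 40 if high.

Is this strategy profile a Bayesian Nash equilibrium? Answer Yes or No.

Yes

A profile is a BNE iff every type of every player is best-responding given beliefs about the other side.
Bidder 1 plays bid 40: E[bid 40] = 0.2·(6) + 0.2·(2) + 0.6·(6) = 5.2; E[bid 25] = 2.2. Best-responding. ✓
Bidder 2 (valuation low), facing bid 40: bid 25 gives 2, bid 40 gives 12. Proposed bid 40 is best. ✓
Bidder 2 (valuation medium), facing bid 40: bid 25 gives 1, bid 40 gives -3. Proposed bid 25 is best. ✓
Bidder 2 (valuation high), facing bid 40: bid 25 gives 12, bid 40 gives 14. Proposed bid 40 is best. ✓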